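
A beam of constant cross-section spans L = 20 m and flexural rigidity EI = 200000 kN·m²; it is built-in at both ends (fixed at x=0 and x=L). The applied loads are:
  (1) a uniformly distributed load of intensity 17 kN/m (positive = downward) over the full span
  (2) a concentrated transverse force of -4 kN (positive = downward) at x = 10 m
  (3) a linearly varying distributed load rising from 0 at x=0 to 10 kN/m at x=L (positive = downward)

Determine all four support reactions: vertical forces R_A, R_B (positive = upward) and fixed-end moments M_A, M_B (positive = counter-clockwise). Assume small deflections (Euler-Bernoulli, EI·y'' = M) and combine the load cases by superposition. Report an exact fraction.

R_A = 198 kN, M_A = 690 kN·m, R_B = 238 kN, M_B = -2270/3 kN·m

Load 1 — uniform load w=17 kN/m over full span:
  R_A = wL/2 = 17·20/2 = 170 kN
  M_A = wL²/12 = 17·20²/12 = 1700/3 kN·m
  R_B = wL/2 = 17·20/2 = 170 kN
  M_B = -wL²/12 = -17·20²/12 = -1700/3 kN·m
Load 2 — point force P=-4 kN at a=10 m (b=L-a=10):
  R_A = Pb²(3a+b)/L³ = (-4)·10²·(3·10+10)/20³ = -2 kN
  M_A = Pab²/L² = (-4)·10·10²/20² = -10 kN·m
  R_B = Pa²(a+3b)/L³ = (-4)·10²·(10+3·10)/20³ = -2 kN
  M_B = -Pa²b/L² = -(-4)·10²·10/20² = 10 kN·m
Load 3 — triangular load w₀=10 kN/m (0→w₀ over full span):
  R_A = 3w₀L/20 = 3·10·20/20 = 30 kN
  M_A = w₀L²/30 = 10·20²/30 = 400/3 kN·m
  R_B = 7w₀L/20 = 7·10·20/20 = 70 kN
  M_B = -w₀L²/20 = -10·20²/20 = -200 kN·m
Superposition: R_A = 198 kN, M_A = 690 kN·m, R_B = 238 kN, M_B = -2270/3 kN·m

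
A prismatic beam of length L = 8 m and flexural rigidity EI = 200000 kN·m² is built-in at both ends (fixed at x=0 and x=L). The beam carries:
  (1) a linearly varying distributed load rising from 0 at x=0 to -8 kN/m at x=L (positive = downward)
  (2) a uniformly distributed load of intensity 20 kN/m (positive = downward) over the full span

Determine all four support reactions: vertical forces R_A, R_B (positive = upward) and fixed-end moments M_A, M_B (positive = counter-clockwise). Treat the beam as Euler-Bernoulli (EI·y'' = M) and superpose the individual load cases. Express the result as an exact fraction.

R_A = 352/5 kN, M_A = 448/5 kN·m, R_B = 288/5 kN, M_B = -1216/15 kN·m

Load 1 — triangular load w₀=-8 kN/m (0→w₀ over full span):
  R_A = 3w₀L/20 = 3·(-8)·8/20 = -48/5 kN
  M_A = w₀L²/30 = (-8)·8²/30 = -256/15 kN·m
  R_B = 7w₀L/20 = 7·(-8)·8/20 = -112/5 kN
  M_B = -w₀L²/20 = -(-8)·8²/20 = 128/5 kN·m
Load 2 — uniform load w=20 kN/m over full span:
  R_A = wL/2 = 20·8/2 = 80 kN
  M_A = wL²/12 = 20·8²/12 = 320/3 kN·m
  R_B = wL/2 = 20·8/2 = 80 kN
  M_B = -wL²/12 = -20·8²/12 = -320/3 kN·m
Superposition: R_A = 352/5 kN, M_A = 448/5 kN·m, R_B = 288/5 kN, M_B = -1216/15 kN·m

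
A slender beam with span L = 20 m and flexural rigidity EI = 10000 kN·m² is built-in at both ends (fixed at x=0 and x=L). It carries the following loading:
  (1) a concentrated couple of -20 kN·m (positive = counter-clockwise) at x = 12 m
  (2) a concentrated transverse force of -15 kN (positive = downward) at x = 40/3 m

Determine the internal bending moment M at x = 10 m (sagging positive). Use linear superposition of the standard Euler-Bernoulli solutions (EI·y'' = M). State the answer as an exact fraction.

Load 1 — applied couple M₀=-20 kN·m at a=12 m (b=L-a=8):
  M_1 = R_Ax - M_A  [x≤a] with R_A=-36/25, M_A=-32/5 = (-36/25)·10 - (-32/5) = -8 kN·m
Load 2 — point force P=-15 kN at a=40/3 m (b=L-a=20/3):
  M_2 = Pb²(3a+b)x/L³ - Pab²/L²  [x≤a] = (-15)·(20/3)²·(3·(40/3)+(20/3))·10/20³ - (-15)·(40/3)·(20/3)²/20² = -50/3 kN·m
Superposition: M = Σ M_i = -74/3 kN·m ≈ -24.666667 kN·m

M(10) = -74/3 kN·m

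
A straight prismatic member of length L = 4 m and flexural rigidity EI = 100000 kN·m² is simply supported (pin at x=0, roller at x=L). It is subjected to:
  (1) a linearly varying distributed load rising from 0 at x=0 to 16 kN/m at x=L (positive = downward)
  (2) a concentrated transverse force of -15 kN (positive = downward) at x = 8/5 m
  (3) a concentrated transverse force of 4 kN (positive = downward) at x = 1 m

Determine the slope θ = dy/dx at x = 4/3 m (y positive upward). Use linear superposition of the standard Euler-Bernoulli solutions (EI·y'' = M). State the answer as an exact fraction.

Load 1 — triangular load w₀=16 kN/m (0→w₀ over full span):
  θ_1 = -w₀(7L⁴-30L²x²+15x⁴)/(360LEI) = -16·(7·4⁴-30·4²·(4/3)²+15·(4/3)⁴)/(360·4·100000) = -416/3796875 rad
Load 2 — point force P=-15 kN at a=8/5 m (b=L-a=12/5):
  θ_2 = -Pb(L²-b²-3x²)/(6LEI)  [x≤a] = -(-15)·(12/5)·(4²-(12/5)²-3·(4/3)²)/(6·4·100000) = 23/312500 rad
Load 3 — point force P=4 kN at a=1 m (b=L-a=3):
  θ_3 = -Pa(2L²-6Lx+3x²+a²)/(6LEI)  [x>a] = -4·1·(2·4²-6·4·(4/3)+3·(4/3)²+1²)/(6·4·100000) = -19/1800000 rad
Superposition: θ = Σ θ_i = -56521/1215000000 rad ≈ -0.000047 rad

θ(4/3) = -56521/1215000000 rad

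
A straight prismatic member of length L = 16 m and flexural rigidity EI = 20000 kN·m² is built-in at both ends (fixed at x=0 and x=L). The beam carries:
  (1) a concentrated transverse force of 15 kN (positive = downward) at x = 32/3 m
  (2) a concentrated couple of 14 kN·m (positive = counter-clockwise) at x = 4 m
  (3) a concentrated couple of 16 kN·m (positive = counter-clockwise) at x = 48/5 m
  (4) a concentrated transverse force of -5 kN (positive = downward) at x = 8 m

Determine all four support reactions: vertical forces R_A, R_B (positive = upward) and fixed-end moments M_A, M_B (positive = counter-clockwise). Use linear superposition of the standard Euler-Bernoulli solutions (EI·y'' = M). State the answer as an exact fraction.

Load 1 — point force P=15 kN at a=32/3 m (b=L-a=16/3):
  R_A = Pb²(3a+b)/L³ = 15·(16/3)²·(3·(32/3)+(16/3))/16³ = 35/9 kN
  M_A = Pab²/L² = 15·(32/3)·(16/3)²/16² = 160/9 kN·m
  R_B = Pa²(a+3b)/L³ = 15·(32/3)²·((32/3)+3·(16/3))/16³ = 100/9 kN
  M_B = -Pa²b/L² = -15·(32/3)²·(16/3)/16² = -320/9 kN·m
Load 2 — applied couple M₀=14 kN·m at a=4 m (b=L-a=12):
  R_A = 6M₀ab/L³ = 6·14·4·12/16³ = 63/64 kN
  M_A = M₀b(2a-b)/L² = 14·12·(2·4-12)/16² = -21/8 kN·m
  R_B = -6M₀ab/L³ = -6·14·4·12/16³ = -63/64 kN
  M_B = M₀a(2b-a)/L² = 14·4·(2·12-4)/16² = 35/8 kN·m
Load 3 — applied couple M₀=16 kN·m at a=48/5 m (b=L-a=32/5):
  R_A = 6M₀ab/L³ = 6·16·(48/5)·(32/5)/16³ = 36/25 kN
  M_A = M₀b(2a-b)/L² = 16·(32/5)·(2·(48/5)-(32/5))/16² = 128/25 kN·m
  R_B = -6M₀ab/L³ = -6·16·(48/5)·(32/5)/16³ = -36/25 kN
  M_B = M₀a(2b-a)/L² = 16·(48/5)·(2·(32/5)-(48/5))/16² = 48/25 kN·m
Load 4 — point force P=-5 kN at a=8 m (b=L-a=8):
  R_A = Pb²(3a+b)/L³ = (-5)·8²·(3·8+8)/16³ = -5/2 kN
  M_A = Pab²/L² = (-5)·8·8²/16² = -10 kN·m
  R_B = Pa²(a+3b)/L³ = (-5)·8²·(8+3·8)/16³ = -5/2 kN
  M_B = -Pa²b/L² = -(-5)·8²·8/16² = 10 kN·m
Superposition: R_A = 54911/14400 kN, M_A = 18491/1800 kN·m, R_B = 89089/14400 kN, M_B = -34669/1800 kN·m

R_A = 54911/14400 kN, M_A = 18491/1800 kN·m, R_B = 89089/14400 kN, M_B = -34669/1800 kN·m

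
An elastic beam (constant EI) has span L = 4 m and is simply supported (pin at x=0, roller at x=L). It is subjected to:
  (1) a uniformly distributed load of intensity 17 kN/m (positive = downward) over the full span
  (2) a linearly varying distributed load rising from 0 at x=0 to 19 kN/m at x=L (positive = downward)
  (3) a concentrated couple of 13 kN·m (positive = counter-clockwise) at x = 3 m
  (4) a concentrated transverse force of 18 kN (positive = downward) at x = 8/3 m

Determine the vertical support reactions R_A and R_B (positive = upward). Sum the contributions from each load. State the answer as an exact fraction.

Load 1 — uniform load w=17 kN/m over full span:
  R_A = wL/2 = 17·4/2 = 34 kN
  R_B = wL/2 = 17·4/2 = 34 kN
Load 2 — triangular load w₀=19 kN/m (0→w₀ over full span):
  R_A = w₀L/6 = 19·4/6 = 38/3 kN
  R_B = w₀L/3 = 19·4/3 = 76/3 kN
Load 3 — applied couple M₀=13 kN·m at a=3 m (b=L-a=1):
  R_A = M₀/L = 13/4 kN
  R_B = -M₀/L = -13/4 kN
Load 4 — point force P=18 kN at a=8/3 m (b=L-a=4/3):
  R_A = Pb/L = 18·(4/3)/4 = 6 kN
  R_B = Pa/L = 18·(8/3)/4 = 12 kN
Superposition: R_A = 671/12 kN, R_B = 817/12 kN

R_A = 671/12 kN, R_B = 817/12 kN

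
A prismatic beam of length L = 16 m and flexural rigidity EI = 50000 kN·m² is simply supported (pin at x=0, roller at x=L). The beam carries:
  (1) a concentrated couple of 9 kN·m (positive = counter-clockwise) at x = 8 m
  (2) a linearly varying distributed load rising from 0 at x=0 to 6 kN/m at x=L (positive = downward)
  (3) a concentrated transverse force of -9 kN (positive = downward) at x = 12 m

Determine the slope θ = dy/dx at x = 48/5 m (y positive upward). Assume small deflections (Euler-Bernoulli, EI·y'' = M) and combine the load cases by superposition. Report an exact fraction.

θ(48/5) = 55567/23437500 rad

Load 1 — applied couple M₀=9 kN·m at a=8 m (b=L-a=8):
  θ_1 = (M₀x²/(2L)-M₀(x-a)+C₁)/EI  [x>a] with C₁=M₀(3b²-L²)/(6L)=-6 = (9·(48/5)²/(2·16)-9·((48/5)-8)+(-6))/50000 = 69/625000 rad
Load 2 — triangular load w₀=6 kN/m (0→w₀ over full span):
  θ_2 = -w₀(7L⁴-30L²x²+15x⁴)/(360LEI) = -6·(7·16⁴-30·16²·(48/5)²+15·(48/5)⁴)/(360·16·50000) = 14848/5859375 rad
Load 3 — point force P=-9 kN at a=12 m (b=L-a=4):
  θ_3 = -Pb(L²-b²-3x²)/(6LEI)  [x≤a] = -(-9)·4·(16²-4²-3·(48/5)²)/(6·16·50000) = -171/625000 rad
Superposition: θ = Σ θ_i = 55567/23437500 rad ≈ 0.002371 rad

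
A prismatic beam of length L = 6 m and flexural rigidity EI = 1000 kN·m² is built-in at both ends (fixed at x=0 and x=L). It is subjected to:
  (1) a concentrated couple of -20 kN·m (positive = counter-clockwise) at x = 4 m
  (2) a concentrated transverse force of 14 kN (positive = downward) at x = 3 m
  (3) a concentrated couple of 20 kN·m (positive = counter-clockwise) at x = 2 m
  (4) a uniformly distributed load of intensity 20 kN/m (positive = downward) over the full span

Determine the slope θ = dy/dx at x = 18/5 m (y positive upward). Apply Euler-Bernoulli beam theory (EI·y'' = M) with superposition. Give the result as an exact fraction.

θ(18/5) = 179/12500 rad

Load 1 — applied couple M₀=-20 kN·m at a=4 m (b=L-a=2):
  θ_1 = (R_Ax²/2 - M_Ax)/EI  [x≤a] with R_A=-40/9, M_A=-20/3 = ((-40/9)·(18/5)²/2 - (-20/3)·(18/5))/1000 = -3/625 rad
Load 2 — point force P=14 kN at a=3 m (b=L-a=3):
  θ_2 = Pa²(L-x)(2bL-(3b+a)(L-x))/(2L³EI)  [x>a] = 14·3²·(6-(18/5))·(2·3·6-(3·3+3)·(6-(18/5)))/(2·6³·1000) = 63/12500 rad
Load 3 — applied couple M₀=20 kN·m at a=2 m (b=L-a=4):
  θ_3 = (R_Ax²/2 - M_Ax - M₀(x-a))/EI  [x>a] with R_A=40/9, M_A=0 = ((40/9)·(18/5)²/2 - 0·(18/5) - 20·((18/5)-2))/1000 = -2/625 rad
Load 4 — uniform load w=20 kN/m over full span:
  θ_4 = -wx(L-x)(L-2x)/(12EI) = -20·(18/5)·(6-(18/5))·(6-2·(18/5))/(12·1000) = 54/3125 rad
Superposition: θ = Σ θ_i = 179/12500 rad ≈ 0.014320 rad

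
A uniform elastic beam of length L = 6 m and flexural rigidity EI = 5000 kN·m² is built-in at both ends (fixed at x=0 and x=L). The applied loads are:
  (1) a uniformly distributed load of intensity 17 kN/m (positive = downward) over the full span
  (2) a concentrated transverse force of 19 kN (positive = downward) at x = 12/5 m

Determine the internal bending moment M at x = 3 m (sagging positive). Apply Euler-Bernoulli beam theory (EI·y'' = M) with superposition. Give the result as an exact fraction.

M(3) = 1731/50 kN·m

Load 1 — uniform load w=17 kN/m over full span:
  M_1 = wLx/2 - wL²/12 - wx²/2 = 17·6·3/2 - 17·6²/12 - 17·3²/2 = 51/2 kN·m
Load 2 — point force P=19 kN at a=12/5 m (b=L-a=18/5):
  M_2 = Pa²(a+3b)(L-x)/L³ - Pa²b/L²  [x>a] = 19·(12/5)²·((12/5)+3·(18/5))·(6-3)/6³ - 19·(12/5)²·(18/5)/6² = 228/25 kN·m
Superposition: M = Σ M_i = 1731/50 kN·m ≈ 34.620000 kN·m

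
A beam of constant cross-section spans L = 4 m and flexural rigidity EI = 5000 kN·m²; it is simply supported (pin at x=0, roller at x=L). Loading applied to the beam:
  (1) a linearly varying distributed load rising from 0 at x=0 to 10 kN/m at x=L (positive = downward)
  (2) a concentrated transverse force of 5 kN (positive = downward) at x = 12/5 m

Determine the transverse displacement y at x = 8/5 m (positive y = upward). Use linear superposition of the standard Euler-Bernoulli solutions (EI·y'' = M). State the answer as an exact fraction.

y(8/5) = -8352/1953125 m

Load 1 — triangular load w₀=10 kN/m (0→w₀ over full span):
  y_1 = -w₀x(7L⁴-10L²x²+3x⁴)/(360LEI) = -10·(8/5)·(7·4⁴-10·4²·(8/5)²+3·(8/5)⁴)/(360·4·5000) = -18256/5859375 m
Load 2 — point force P=5 kN at a=12/5 m (b=L-a=8/5):
  y_2 = -Pbx(L²-b²-x²)/(6LEI)  [x≤a] = -5·(8/5)·(8/5)·(4²-(8/5)²-(8/5)²)/(6·4·5000) = -272/234375 m
Superposition: y = Σ y_i = -8352/1953125 m ≈ -0.004276 m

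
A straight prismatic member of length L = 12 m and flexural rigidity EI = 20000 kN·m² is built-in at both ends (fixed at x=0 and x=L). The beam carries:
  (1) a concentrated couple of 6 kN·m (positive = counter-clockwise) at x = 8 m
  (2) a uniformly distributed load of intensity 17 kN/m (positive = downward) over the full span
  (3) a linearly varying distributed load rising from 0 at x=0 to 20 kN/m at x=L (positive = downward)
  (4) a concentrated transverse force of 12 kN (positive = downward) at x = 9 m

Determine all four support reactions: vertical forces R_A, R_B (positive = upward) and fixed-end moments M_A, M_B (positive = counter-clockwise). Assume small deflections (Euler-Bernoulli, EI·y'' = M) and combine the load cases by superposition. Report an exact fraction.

R_A = 3373/24 kN, M_A = 1235/4 kN·m, R_B = 4691/24 kN, M_B = -1473/4 kN·m

Load 1 — applied couple M₀=6 kN·m at a=8 m (b=L-a=4):
  R_A = 6M₀ab/L³ = 6·6·8·4/12³ = 2/3 kN
  M_A = M₀b(2a-b)/L² = 6·4·(2·8-4)/12² = 2 kN·m
  R_B = -6M₀ab/L³ = -6·6·8·4/12³ = -2/3 kN
  M_B = M₀a(2b-a)/L² = 6·8·(2·4-8)/12² = 0 kN·m
Load 2 — uniform load w=17 kN/m over full span:
  R_A = wL/2 = 17·12/2 = 102 kN
  M_A = wL²/12 = 17·12²/12 = 204 kN·m
  R_B = wL/2 = 17·12/2 = 102 kN
  M_B = -wL²/12 = -17·12²/12 = -204 kN·m
Load 3 — triangular load w₀=20 kN/m (0→w₀ over full span):
  R_A = 3w₀L/20 = 3·20·12/20 = 36 kN
  M_A = w₀L²/30 = 20·12²/30 = 96 kN·m
  R_B = 7w₀L/20 = 7·20·12/20 = 84 kN
  M_B = -w₀L²/20 = -20·12²/20 = -144 kN·m
Load 4 — point force P=12 kN at a=9 m (b=L-a=3):
  R_A = Pb²(3a+b)/L³ = 12·3²·(3·9+3)/12³ = 15/8 kN
  M_A = Pab²/L² = 12·9·3²/12² = 27/4 kN·m
  R_B = Pa²(a+3b)/L³ = 12·9²·(9+3·3)/12³ = 81/8 kN
  M_B = -Pa²b/L² = -12·9²·3/12² = -81/4 kN·m
Superposition: R_A = 3373/24 kN, M_A = 1235/4 kN·m, R_B = 4691/24 kN, M_B = -1473/4 kN·m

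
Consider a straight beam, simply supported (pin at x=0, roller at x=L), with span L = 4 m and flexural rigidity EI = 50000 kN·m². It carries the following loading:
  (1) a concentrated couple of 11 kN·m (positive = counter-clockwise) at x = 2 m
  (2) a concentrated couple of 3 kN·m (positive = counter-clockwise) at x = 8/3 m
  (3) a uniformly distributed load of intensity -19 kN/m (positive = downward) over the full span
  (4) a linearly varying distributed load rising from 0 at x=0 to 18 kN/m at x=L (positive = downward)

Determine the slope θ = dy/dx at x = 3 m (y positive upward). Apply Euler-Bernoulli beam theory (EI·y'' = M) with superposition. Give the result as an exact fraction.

Load 1 — applied couple M₀=11 kN·m at a=2 m (b=L-a=2):
  θ_1 = (M₀x²/(2L)-M₀(x-a)+C₁)/EI  [x>a] with C₁=M₀(3b²-L²)/(6L)=-11/6 = (11·3²/(2·4)-11·(3-2)+(-11/6))/50000 = -11/1200000 rad
Load 2 — applied couple M₀=3 kN·m at a=8/3 m (b=L-a=4/3):
  θ_2 = (M₀x²/(2L)-M₀(x-a)+C₁)/EI  [x>a] with C₁=M₀(3b²-L²)/(6L)=-4/3 = (3·3²/(2·4)-3·(3-(8/3))+(-4/3))/50000 = 1/48000 rad
Load 3 — uniform load w=-19 kN/m over full span:
  θ_3 = -w(L³-6Lx²+4x³)/(24EI) = -(-19)·(4³-6·4·3²+4·3³)/(24·50000) = -209/300000 rad
Load 4 — triangular load w₀=18 kN/m (0→w₀ over full span):
  θ_4 = -w₀(7L⁴-30L²x²+15x⁴)/(360LEI) = -18·(7·4⁴-30·4²·3²+15·3⁴)/(360·4·50000) = 1313/4000000 rad
Superposition: θ = Σ θ_i = -1427/4000000 rad ≈ -0.000357 rad

θ(3) = -1427/4000000 rad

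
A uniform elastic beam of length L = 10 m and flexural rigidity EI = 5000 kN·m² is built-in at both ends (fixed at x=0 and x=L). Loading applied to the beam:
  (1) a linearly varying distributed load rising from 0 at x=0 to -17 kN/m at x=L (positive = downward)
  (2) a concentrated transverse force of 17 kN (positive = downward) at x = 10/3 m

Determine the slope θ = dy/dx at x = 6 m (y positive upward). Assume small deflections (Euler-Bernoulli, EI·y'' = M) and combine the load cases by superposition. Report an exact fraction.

θ(6) = -68/28125 rad

Load 1 — triangular load w₀=-17 kN/m (0→w₀ over full span):
  θ_1 = -w₀(2x(L-x)(L-2x)(x+2L)+x²(L-x)²)/(120LEI) = -(-17)·(2·6·(10-6)·(10-2·6)·(6+2·10)+6²·(10-6)²)/(120·10·5000) = -17/3125 rad
Load 2 — point force P=17 kN at a=10/3 m (b=L-a=20/3):
  θ_2 = Pa²(L-x)(2bL-(3b+a)(L-x))/(2L³EI)  [x>a] = 17·(10/3)²·(10-6)·(2·(20/3)·10-(3·(20/3)+(10/3))·(10-6))/(2·10³·5000) = 17/5625 rad
Superposition: θ = Σ θ_i = -68/28125 rad ≈ -0.002418 rad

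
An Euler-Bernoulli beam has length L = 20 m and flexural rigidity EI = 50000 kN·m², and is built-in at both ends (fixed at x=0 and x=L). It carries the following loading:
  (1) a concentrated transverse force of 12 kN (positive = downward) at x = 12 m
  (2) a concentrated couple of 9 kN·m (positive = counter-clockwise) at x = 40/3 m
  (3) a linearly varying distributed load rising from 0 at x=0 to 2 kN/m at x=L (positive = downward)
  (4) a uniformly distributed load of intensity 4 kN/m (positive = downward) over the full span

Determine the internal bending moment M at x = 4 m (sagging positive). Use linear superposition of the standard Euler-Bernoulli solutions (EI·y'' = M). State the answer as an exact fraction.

M(4) = -5929/375 kN·m

Load 1 — point force P=12 kN at a=12 m (b=L-a=8):
  M_1 = Pb²(3a+b)x/L³ - Pab²/L²  [x≤a] = 12·8²·(3·12+8)·4/20³ - 12·12·8²/20² = -768/125 kN·m
Load 2 — applied couple M₀=9 kN·m at a=40/3 m (b=L-a=20/3):
  M_2 = R_Ax - M_A  [x≤a] with R_A=3/5, M_A=3 = (3/5)·4 - 3 = -3/5 kN·m
Load 3 — triangular load w₀=2 kN/m (0→w₀ over full span):
  M_3 = 3w₀Lx/20 - w₀L²/30 - w₀x³/(6L) = 3·2·20·4/20 - 2·20²/30 - 2·4³/(6·20) = -56/15 kN·m
Load 4 — uniform load w=4 kN/m over full span:
  M_4 = wLx/2 - wL²/12 - wx²/2 = 4·20·4/2 - 4·20²/12 - 4·4²/2 = -16/3 kN·m
Superposition: M = Σ M_i = -5929/375 kN·m ≈ -15.810667 kN·m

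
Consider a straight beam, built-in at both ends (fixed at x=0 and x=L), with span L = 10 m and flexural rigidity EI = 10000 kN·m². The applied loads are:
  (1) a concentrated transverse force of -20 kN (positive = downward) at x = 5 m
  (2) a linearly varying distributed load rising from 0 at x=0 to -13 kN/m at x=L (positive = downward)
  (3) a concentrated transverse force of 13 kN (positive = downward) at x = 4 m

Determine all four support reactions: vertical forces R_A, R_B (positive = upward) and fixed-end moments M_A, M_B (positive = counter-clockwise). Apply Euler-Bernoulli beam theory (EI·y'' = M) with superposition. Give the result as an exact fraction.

R_A = -5269/250 kN, M_A = -3721/75 kN·m, R_B = -12731/250 kN, M_B = 1938/25 kN·m

Load 1 — point force P=-20 kN at a=5 m (b=L-a=5):
  R_A = Pb²(3a+b)/L³ = (-20)·5²·(3·5+5)/10³ = -10 kN
  M_A = Pab²/L² = (-20)·5·5²/10² = -25 kN·m
  R_B = Pa²(a+3b)/L³ = (-20)·5²·(5+3·5)/10³ = -10 kN
  M_B = -Pa²b/L² = -(-20)·5²·5/10² = 25 kN·m
Load 2 — triangular load w₀=-13 kN/m (0→w₀ over full span):
  R_A = 3w₀L/20 = 3·(-13)·10/20 = -39/2 kN
  M_A = w₀L²/30 = (-13)·10²/30 = -130/3 kN·m
  R_B = 7w₀L/20 = 7·(-13)·10/20 = -91/2 kN
  M_B = -w₀L²/20 = -(-13)·10²/20 = 65 kN·m
Load 3 — point force P=13 kN at a=4 m (b=L-a=6):
  R_A = Pb²(3a+b)/L³ = 13·6²·(3·4+6)/10³ = 1053/125 kN
  M_A = Pab²/L² = 13·4·6²/10² = 468/25 kN·m
  R_B = Pa²(a+3b)/L³ = 13·4²·(4+3·6)/10³ = 572/125 kN
  M_B = -Pa²b/L² = -13·4²·6/10² = -312/25 kN·m
Superposition: R_A = -5269/250 kN, M_A = -3721/75 kN·m, R_B = -12731/250 kN, M_B = 1938/25 kN·m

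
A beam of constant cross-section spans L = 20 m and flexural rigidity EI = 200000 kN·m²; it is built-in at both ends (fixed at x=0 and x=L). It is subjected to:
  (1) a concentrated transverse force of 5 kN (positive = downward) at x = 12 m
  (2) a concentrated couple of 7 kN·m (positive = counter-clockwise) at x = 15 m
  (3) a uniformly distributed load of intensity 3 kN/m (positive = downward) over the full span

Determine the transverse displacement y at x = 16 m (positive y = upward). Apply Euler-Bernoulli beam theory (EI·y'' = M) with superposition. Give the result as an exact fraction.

Load 1 — point force P=5 kN at a=12 m (b=L-a=8):
  y_1 = -Pa²(L-x)²(3bL-(3b+a)(L-x))/(6L³EI)  [x>a] = -5·12²·(20-16)²·(3·8·20-(3·8+12)·(20-16))/(6·20³·200000) = -63/156250 m
Load 2 — applied couple M₀=7 kN·m at a=15 m (b=L-a=5):
  y_2 = (R_Ax³/6 - M_Ax²/2 - M₀(x-a)²/2)/EI  [x>a] with R_A=63/160, M_A=35/16 = ((63/160)·16³/6 - (35/16)·16²/2 - 7·(16-15)²/2)/200000 = -147/2000000 m
Load 3 — uniform load w=3 kN/m over full span:
  y_3 = -wx²(L-x)²/(24EI) = -3·16²·(20-16)²/(24·200000) = -8/3125 m
Superposition: y = Σ y_i = -30367/10000000 m ≈ -0.003037 m

y(16) = -30367/10000000 m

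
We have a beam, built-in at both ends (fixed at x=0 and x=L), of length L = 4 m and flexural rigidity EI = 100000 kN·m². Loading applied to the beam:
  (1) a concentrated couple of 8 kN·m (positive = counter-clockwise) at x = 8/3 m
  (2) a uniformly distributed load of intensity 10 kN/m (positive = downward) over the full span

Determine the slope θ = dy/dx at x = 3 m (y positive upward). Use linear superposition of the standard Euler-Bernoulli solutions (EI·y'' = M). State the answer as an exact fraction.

Load 1 — applied couple M₀=8 kN·m at a=8/3 m (b=L-a=4/3):
  θ_1 = (R_Ax²/2 - M_Ax - M₀(x-a))/EI  [x>a] with R_A=8/3, M_A=8/3 = ((8/3)·3²/2 - (8/3)·3 - 8·(3-(8/3)))/100000 = 1/75000 rad
Load 2 — uniform load w=10 kN/m over full span:
  θ_2 = -wx(L-x)(L-2x)/(12EI) = -10·3·(4-3)·(4-2·3)/(12·100000) = 1/20000 rad
Superposition: θ = Σ θ_i = 19/300000 rad ≈ 0.000063 rad

θ(3) = 19/300000 rad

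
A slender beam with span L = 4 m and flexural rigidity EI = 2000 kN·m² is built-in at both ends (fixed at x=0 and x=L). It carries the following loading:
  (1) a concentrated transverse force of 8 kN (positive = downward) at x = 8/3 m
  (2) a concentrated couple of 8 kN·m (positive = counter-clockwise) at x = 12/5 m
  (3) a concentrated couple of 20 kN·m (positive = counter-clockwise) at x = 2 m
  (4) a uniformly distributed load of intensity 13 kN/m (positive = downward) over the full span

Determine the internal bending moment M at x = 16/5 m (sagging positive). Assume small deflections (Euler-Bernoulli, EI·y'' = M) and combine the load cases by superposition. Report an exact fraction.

M(16/5) = -1139/375 kN·m

Load 1 — point force P=8 kN at a=8/3 m (b=L-a=4/3):
  M_1 = Pa²(a+3b)(L-x)/L³ - Pa²b/L²  [x>a] = 8·(8/3)²·((8/3)+3·(4/3))·(4-(16/5))/4³ - 8·(8/3)²·(4/3)/4² = 0 kN·m
Load 2 — applied couple M₀=8 kN·m at a=12/5 m (b=L-a=8/5):
  M_2 = R_Ax - M_A - M₀  [x>a] with R_A=72/25, M_A=64/25 = (72/25)·(16/5) - (64/25) - 8 = -168/125 kN·m
Load 3 — applied couple M₀=20 kN·m at a=2 m (b=L-a=2):
  M_3 = R_Ax - M_A - M₀  [x>a] with R_A=15/2, M_A=5 = (15/2)·(16/5) - 5 - 20 = -1 kN·m
Load 4 — uniform load w=13 kN/m over full span:
  M_4 = wLx/2 - wL²/12 - wx²/2 = 13·4·(16/5)/2 - 13·4²/12 - 13·(16/5)²/2 = -52/75 kN·m
Superposition: M = Σ M_i = -1139/375 kN·m ≈ -3.037333 kN·m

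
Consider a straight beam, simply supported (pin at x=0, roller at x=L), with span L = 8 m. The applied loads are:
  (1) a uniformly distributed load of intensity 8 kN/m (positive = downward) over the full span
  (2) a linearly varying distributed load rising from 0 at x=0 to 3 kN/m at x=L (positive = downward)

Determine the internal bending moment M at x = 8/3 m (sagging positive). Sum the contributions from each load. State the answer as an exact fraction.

M(8/3) = 1792/27 kN·m

Load 1 — uniform load w=8 kN/m over full span:
  M_1 = wx(L-x)/2 = 8·(8/3)·(8-(8/3))/2 = 512/9 kN·m
Load 2 — triangular load w₀=3 kN/m (0→w₀ over full span):
  M_2 = w₀Lx/6 - w₀x³/(6L) = 3·8·(8/3)/6 - 3·(8/3)³/(6·8) = 256/27 kN·m
Superposition: M = Σ M_i = 1792/27 kN·m ≈ 66.370370 kN·m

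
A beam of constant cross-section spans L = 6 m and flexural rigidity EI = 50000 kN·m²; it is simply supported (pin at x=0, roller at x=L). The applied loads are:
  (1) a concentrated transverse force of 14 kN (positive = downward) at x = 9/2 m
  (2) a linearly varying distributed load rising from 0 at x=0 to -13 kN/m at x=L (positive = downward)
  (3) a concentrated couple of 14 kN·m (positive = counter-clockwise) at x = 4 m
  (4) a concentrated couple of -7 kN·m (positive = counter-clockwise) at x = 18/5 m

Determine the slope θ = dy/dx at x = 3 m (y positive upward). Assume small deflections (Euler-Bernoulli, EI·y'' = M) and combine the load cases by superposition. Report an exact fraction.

Load 1 — point force P=14 kN at a=9/2 m (b=L-a=3/2):
  θ_1 = -Pb(L²-b²-3x²)/(6LEI)  [x≤a] = -14·(3/2)·(6²-(3/2)²-3·3²)/(6·6·50000) = -63/800000 rad
Load 2 — triangular load w₀=-13 kN/m (0→w₀ over full span):
  θ_2 = -w₀(7L⁴-30L²x²+15x⁴)/(360LEI) = -(-13)·(7·6⁴-30·6²·3²+15·3⁴)/(360·6·50000) = 273/4000000 rad
Load 3 — applied couple M₀=14 kN·m at a=4 m (b=L-a=2):
  θ_3 = (M₀x²/(2L)+C₁)/EI  [x≤a] with C₁=M₀(3b²-L²)/(6L)=-28/3 = (14·3²/(2·6)+(-28/3))/50000 = 7/300000 rad
Load 4 — applied couple M₀=-7 kN·m at a=18/5 m (b=L-a=12/5):
  θ_4 = (M₀x²/(2L)+C₁)/EI  [x≤a] with C₁=M₀(3b²-L²)/(6L)=91/25 = ((-7)·3²/(2·6)+(91/25))/50000 = -161/5000000 rad
Superposition: θ = Σ θ_i = -581/30000000 rad ≈ -0.000019 rad

θ(3) = -581/30000000 rad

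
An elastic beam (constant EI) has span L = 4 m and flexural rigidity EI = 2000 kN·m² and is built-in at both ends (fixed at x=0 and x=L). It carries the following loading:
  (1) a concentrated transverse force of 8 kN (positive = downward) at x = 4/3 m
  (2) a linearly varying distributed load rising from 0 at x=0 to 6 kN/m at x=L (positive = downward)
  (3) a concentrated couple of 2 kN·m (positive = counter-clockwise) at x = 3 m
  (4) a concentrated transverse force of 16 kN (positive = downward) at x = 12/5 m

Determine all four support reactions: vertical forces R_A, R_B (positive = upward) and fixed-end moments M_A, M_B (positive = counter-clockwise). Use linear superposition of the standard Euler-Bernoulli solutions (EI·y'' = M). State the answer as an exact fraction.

Load 1 — point force P=8 kN at a=4/3 m (b=L-a=8/3):
  R_A = Pb²(3a+b)/L³ = 8·(8/3)²·(3·(4/3)+(8/3))/4³ = 160/27 kN
  M_A = Pab²/L² = 8·(4/3)·(8/3)²/4² = 128/27 kN·m
  R_B = Pa²(a+3b)/L³ = 8·(4/3)²·((4/3)+3·(8/3))/4³ = 56/27 kN
  M_B = -Pa²b/L² = -8·(4/3)²·(8/3)/4² = -64/27 kN·m
Load 2 — triangular load w₀=6 kN/m (0→w₀ over full span):
  R_A = 3w₀L/20 = 3·6·4/20 = 18/5 kN
  M_A = w₀L²/30 = 6·4²/30 = 16/5 kN·m
  R_B = 7w₀L/20 = 7·6·4/20 = 42/5 kN
  M_B = -w₀L²/20 = -6·4²/20 = -24/5 kN·m
Load 3 — applied couple M₀=2 kN·m at a=3 m (b=L-a=1):
  R_A = 6M₀ab/L³ = 6·2·3·1/4³ = 9/16 kN
  M_A = M₀b(2a-b)/L² = 2·1·(2·3-1)/4² = 5/8 kN·m
  R_B = -6M₀ab/L³ = -6·2·3·1/4³ = -9/16 kN
  M_B = M₀a(2b-a)/L² = 2·3·(2·1-3)/4² = -3/8 kN·m
Load 4 — point force P=16 kN at a=12/5 m (b=L-a=8/5):
  R_A = Pb²(3a+b)/L³ = 16·(8/5)²·(3·(12/5)+(8/5))/4³ = 704/125 kN
  M_A = Pab²/L² = 16·(12/5)·(8/5)²/4² = 768/125 kN·m
  R_B = Pa²(a+3b)/L³ = 16·(12/5)²·((12/5)+3·(8/5))/4³ = 1296/125 kN
  M_B = -Pa²b/L² = -16·(12/5)²·(8/5)/4² = -1152/125 kN·m
Superposition: R_A = 848903/54000 kN, M_A = 397163/27000 kN·m, R_B = 1095097/54000 kN, M_B = -452557/27000 kN·m

R_A = 848903/54000 kN, M_A = 397163/27000 kN·m, R_B = 1095097/54000 kN, M_B = -452557/27000 kN·m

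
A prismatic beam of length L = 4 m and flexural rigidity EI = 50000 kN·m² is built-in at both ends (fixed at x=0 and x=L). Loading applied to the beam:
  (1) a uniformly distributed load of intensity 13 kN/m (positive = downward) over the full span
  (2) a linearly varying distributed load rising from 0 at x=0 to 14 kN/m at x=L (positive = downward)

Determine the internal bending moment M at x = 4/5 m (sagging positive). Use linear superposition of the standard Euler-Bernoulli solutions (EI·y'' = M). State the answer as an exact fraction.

M(4/5) = -652/375 kN·m

Load 1 — uniform load w=13 kN/m over full span:
  M_1 = wLx/2 - wL²/12 - wx²/2 = 13·4·(4/5)/2 - 13·4²/12 - 13·(4/5)²/2 = -52/75 kN·m
Load 2 — triangular load w₀=14 kN/m (0→w₀ over full span):
  M_2 = 3w₀Lx/20 - w₀L²/30 - w₀x³/(6L) = 3·14·4·(4/5)/20 - 14·4²/30 - 14·(4/5)³/(6·4) = -392/375 kN·m
Superposition: M = Σ M_i = -652/375 kN·m ≈ -1.738667 kN·m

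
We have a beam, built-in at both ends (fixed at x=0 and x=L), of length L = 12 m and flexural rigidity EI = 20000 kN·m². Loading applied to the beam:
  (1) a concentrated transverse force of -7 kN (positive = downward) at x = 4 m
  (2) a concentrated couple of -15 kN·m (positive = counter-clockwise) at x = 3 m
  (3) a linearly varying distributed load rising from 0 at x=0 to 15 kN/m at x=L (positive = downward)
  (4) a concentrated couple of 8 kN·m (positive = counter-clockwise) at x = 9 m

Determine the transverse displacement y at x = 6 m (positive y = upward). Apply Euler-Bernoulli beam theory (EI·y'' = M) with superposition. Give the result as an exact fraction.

y(6) = -4921/240000 m

Load 1 — point force P=-7 kN at a=4 m (b=L-a=8):
  y_1 = -Pa²(L-x)²(3bL-(3b+a)(L-x))/(6L³EI)  [x>a] = -(-7)·4²·(12-6)²·(3·8·12-(3·8+4)·(12-6))/(6·12³·20000) = 7/3000 m
Load 2 — applied couple M₀=-15 kN·m at a=3 m (b=L-a=9):
  y_2 = (R_Ax³/6 - M_Ax²/2 - M₀(x-a)²/2)/EI  [x>a] with R_A=-45/32, M_A=45/16 = ((-45/32)·6³/6 - (45/16)·6²/2 - (-15)·(6-3)²/2)/20000 = -27/16000 m
Load 3 — triangular load w₀=15 kN/m (0→w₀ over full span):
  y_3 = -w₀x²(L-x)²(x+2L)/(120LEI) = -15·6²·(12-6)²·(6+2·12)/(120·12·20000) = -81/4000 m
Load 4 — applied couple M₀=8 kN·m at a=9 m (b=L-a=3):
  y_4 = (R_Ax³/6 - M_Ax²/2)/EI  [x≤a] with R_A=3/4, M_A=5/2 = ((3/4)·6³/6 - (5/2)·6²/2)/20000 = -9/10000 m
Superposition: y = Σ y_i = -4921/240000 m ≈ -0.020504 m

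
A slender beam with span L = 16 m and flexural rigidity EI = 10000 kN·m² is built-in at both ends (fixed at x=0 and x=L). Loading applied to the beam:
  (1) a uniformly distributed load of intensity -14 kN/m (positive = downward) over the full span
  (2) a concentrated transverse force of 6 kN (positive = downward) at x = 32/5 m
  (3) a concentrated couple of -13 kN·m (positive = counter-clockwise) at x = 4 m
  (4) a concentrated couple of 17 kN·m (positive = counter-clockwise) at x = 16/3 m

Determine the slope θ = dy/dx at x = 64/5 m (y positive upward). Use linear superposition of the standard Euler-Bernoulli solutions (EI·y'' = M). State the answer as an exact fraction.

Load 1 — uniform load w=-14 kN/m over full span:
  θ_1 = -wx(L-x)(L-2x)/(12EI) = -(-14)·(64/5)·(16-(64/5))·(16-2·(64/5))/(12·10000) = -3584/78125 rad
Load 2 — point force P=6 kN at a=32/5 m (b=L-a=48/5):
  θ_2 = Pa²(L-x)(2bL-(3b+a)(L-x))/(2L³EI)  [x>a] = 6·(32/5)²·(16-(64/5))·(2·(48/5)·16-(3·(48/5)+(32/5))·(16-(64/5)))/(2·16³·10000) = 3648/1953125 rad
Load 3 — applied couple M₀=-13 kN·m at a=4 m (b=L-a=12):
  θ_3 = (R_Ax²/2 - M_Ax - M₀(x-a))/EI  [x>a] with R_A=-117/128, M_A=39/16 = ((-117/128)·(64/5)²/2 - (39/16)·(64/5) - (-13)·((64/5)-4))/10000 = 13/15625 rad
Load 4 — applied couple M₀=17 kN·m at a=16/3 m (b=L-a=32/3):
  θ_4 = (R_Ax²/2 - M_Ax - M₀(x-a))/EI  [x>a] with R_A=17/12, M_A=0 = ((17/12)·(64/5)²/2 - 0·(64/5) - 17·((64/5)-(16/3)))/10000 = -17/15625 rad
Superposition: θ = Σ θ_i = -86452/1953125 rad ≈ -0.044263 rad

θ(64/5) = -86452/1953125 rad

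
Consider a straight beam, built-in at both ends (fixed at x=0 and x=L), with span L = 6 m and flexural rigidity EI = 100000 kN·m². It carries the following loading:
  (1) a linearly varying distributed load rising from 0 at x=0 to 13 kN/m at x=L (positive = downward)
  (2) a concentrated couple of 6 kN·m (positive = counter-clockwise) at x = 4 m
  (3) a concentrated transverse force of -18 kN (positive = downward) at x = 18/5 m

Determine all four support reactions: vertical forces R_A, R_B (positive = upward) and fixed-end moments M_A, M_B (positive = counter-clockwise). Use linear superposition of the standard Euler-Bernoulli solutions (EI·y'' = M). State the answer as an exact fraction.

Load 1 — triangular load w₀=13 kN/m (0→w₀ over full span):
  R_A = 3w₀L/20 = 3·13·6/20 = 117/10 kN
  M_A = w₀L²/30 = 13·6²/30 = 78/5 kN·m
  R_B = 7w₀L/20 = 7·13·6/20 = 273/10 kN
  M_B = -w₀L²/20 = -13·6²/20 = -117/5 kN·m
Load 2 — applied couple M₀=6 kN·m at a=4 m (b=L-a=2):
  R_A = 6M₀ab/L³ = 6·6·4·2/6³ = 4/3 kN
  M_A = M₀b(2a-b)/L² = 6·2·(2·4-2)/6² = 2 kN·m
  R_B = -6M₀ab/L³ = -6·6·4·2/6³ = -4/3 kN
  M_B = M₀a(2b-a)/L² = 6·4·(2·2-4)/6² = 0 kN·m
Load 3 — point force P=-18 kN at a=18/5 m (b=L-a=12/5):
  R_A = Pb²(3a+b)/L³ = (-18)·(12/5)²·(3·(18/5)+(12/5))/6³ = -792/125 kN
  M_A = Pab²/L² = (-18)·(18/5)·(12/5)²/6² = -1296/125 kN·m
  R_B = Pa²(a+3b)/L³ = (-18)·(18/5)²·((18/5)+3·(12/5))/6³ = -1458/125 kN
  M_B = -Pa²b/L² = -(-18)·(18/5)²·(12/5)/6² = 1944/125 kN·m
Superposition: R_A = 5023/750 kN, M_A = 904/125 kN·m, R_B = 10727/750 kN, M_B = -981/125 kN·m

R_A = 5023/750 kN, M_A = 904/125 kN·m, R_B = 10727/750 kN, M_B = -981/125 kN·m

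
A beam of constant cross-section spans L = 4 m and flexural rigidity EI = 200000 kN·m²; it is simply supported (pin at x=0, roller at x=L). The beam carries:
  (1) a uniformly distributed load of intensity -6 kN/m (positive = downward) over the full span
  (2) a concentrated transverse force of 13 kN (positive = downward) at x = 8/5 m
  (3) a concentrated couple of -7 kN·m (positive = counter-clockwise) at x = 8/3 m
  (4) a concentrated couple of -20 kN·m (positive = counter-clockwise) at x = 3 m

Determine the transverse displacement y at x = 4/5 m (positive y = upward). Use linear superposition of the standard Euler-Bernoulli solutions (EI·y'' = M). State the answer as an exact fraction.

y(4/5) = 35083/562500000 m

Load 1 — uniform load w=-6 kN/m over full span:
  y_1 = -wx(L³-2Lx²+x³)/(24EI) = -(-6)·(4/5)·(4³-2·4·(4/5)²+(4/5)³)/(24·200000) = 116/1953125 m
Load 2 — point force P=13 kN at a=8/5 m (b=L-a=12/5):
  y_2 = -Pbx(L²-b²-x²)/(6LEI)  [x≤a] = -13·(12/5)·(4/5)·(4²-(12/5)²-(4/5)²)/(6·4·200000) = -39/781250 m
Load 3 — applied couple M₀=-7 kN·m at a=8/3 m (b=L-a=4/3):
  y_3 = (M₀x³/(6L)+C₁x)/EI  [x≤a] with C₁=M₀(3b²-L²)/(6L)=28/9 = ((-7)·(4/5)³/(6·4)+(28/9)·(4/5))/200000 = 329/28125000 m
Load 4 — applied couple M₀=-20 kN·m at a=3 m (b=L-a=1):
  y_4 = (M₀x³/(6L)+C₁x)/EI  [x≤a] with C₁=M₀(3b²-L²)/(6L)=65/6 = ((-20)·(4/5)³/(6·4)+(65/6)·(4/5))/200000 = 103/2500000 m
Superposition: y = Σ y_i = 35083/562500000 m ≈ 0.000062 m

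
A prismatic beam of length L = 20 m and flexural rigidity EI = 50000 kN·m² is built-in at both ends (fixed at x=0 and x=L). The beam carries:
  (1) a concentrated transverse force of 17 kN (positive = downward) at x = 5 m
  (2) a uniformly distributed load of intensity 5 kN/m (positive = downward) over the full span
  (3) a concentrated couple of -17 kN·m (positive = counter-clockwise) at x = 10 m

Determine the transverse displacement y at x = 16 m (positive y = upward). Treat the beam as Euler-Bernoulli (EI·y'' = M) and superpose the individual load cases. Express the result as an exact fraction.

y(16) = -9729/500000 m

Load 1 — point force P=17 kN at a=5 m (b=L-a=15):
  y_1 = -Pa²(L-x)²(3bL-(3b+a)(L-x))/(6L³EI)  [x>a] = -17·5²·(20-16)²·(3·15·20-(3·15+5)·(20-16))/(6·20³·50000) = -119/60000 m
Load 2 — uniform load w=5 kN/m over full span:
  y_2 = -wx²(L-x)²/(24EI) = -5·16²·(20-16)²/(24·50000) = -32/1875 m
Load 3 — applied couple M₀=-17 kN·m at a=10 m (b=L-a=10):
  y_3 = (R_Ax³/6 - M_Ax²/2 - M₀(x-a)²/2)/EI  [x>a] with R_A=-51/40, M_A=-17/4 = ((-51/40)·16³/6 - (-17/4)·16²/2 - (-17)·(16-10)²/2)/50000 = -51/125000 m
Superposition: y = Σ y_i = -9729/500000 m ≈ -0.019458 m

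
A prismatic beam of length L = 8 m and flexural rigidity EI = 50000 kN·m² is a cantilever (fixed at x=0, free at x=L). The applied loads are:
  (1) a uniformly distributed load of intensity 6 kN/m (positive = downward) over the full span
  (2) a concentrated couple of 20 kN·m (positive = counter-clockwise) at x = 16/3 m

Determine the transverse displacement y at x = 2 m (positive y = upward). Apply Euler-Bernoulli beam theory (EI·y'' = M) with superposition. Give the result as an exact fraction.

Load 1 — uniform load w=6 kN/m over full span:
  y_1 = -wx²(x²-4Lx+6L²)/(24EI) = -6·2²·(2²-4·8·2+6·8²)/(24·50000) = -81/12500 m
Load 2 — applied couple M₀=20 kN·m at a=16/3 m (b=L-a=8/3):
  y_2 = M₀x²/(2EI)  [x≤a] = 20·2²/(2·50000) = 1/1250 m
Superposition: y = Σ y_i = -71/12500 m ≈ -0.005680 m

y(2) = -71/12500 m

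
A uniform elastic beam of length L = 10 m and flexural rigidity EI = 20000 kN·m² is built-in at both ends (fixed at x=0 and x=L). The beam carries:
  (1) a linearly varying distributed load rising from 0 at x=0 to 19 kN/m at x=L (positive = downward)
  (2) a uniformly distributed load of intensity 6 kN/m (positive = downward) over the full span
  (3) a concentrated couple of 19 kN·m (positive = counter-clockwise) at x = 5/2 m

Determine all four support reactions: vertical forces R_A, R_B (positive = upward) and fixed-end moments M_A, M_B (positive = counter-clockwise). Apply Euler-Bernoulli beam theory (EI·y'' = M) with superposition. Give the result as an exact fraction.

R_A = 4851/80 kN, M_A = 5269/48 kN·m, R_B = 7549/80 kN, M_B = -2225/16 kN·m

Load 1 — triangular load w₀=19 kN/m (0→w₀ over full span):
  R_A = 3w₀L/20 = 3·19·10/20 = 57/2 kN
  M_A = w₀L²/30 = 19·10²/30 = 190/3 kN·m
  R_B = 7w₀L/20 = 7·19·10/20 = 133/2 kN
  M_B = -w₀L²/20 = -19·10²/20 = -95 kN·m
Load 2 — uniform load w=6 kN/m over full span:
  R_A = wL/2 = 6·10/2 = 30 kN
  M_A = wL²/12 = 6·10²/12 = 50 kN·m
  R_B = wL/2 = 6·10/2 = 30 kN
  M_B = -wL²/12 = -6·10²/12 = -50 kN·m
Load 3 — applied couple M₀=19 kN·m at a=5/2 m (b=L-a=15/2):
  R_A = 6M₀ab/L³ = 6·19·(5/2)·(15/2)/10³ = 171/80 kN
  M_A = M₀b(2a-b)/L² = 19·(15/2)·(2·(5/2)-(15/2))/10² = -57/16 kN·m
  R_B = -6M₀ab/L³ = -6·19·(5/2)·(15/2)/10³ = -171/80 kN
  M_B = M₀a(2b-a)/L² = 19·(5/2)·(2·(15/2)-(5/2))/10² = 95/16 kN·m
Superposition: R_A = 4851/80 kN, M_A = 5269/48 kN·m, R_B = 7549/80 kN, M_B = -2225/16 kN·m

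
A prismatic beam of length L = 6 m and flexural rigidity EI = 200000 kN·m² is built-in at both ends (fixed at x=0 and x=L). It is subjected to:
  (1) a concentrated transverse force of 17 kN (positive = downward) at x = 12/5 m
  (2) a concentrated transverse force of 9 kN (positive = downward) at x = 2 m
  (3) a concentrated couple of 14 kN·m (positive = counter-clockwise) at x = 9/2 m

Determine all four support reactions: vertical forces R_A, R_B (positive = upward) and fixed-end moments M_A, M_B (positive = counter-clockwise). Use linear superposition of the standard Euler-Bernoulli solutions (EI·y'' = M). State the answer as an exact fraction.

R_A = 60923/3000 kN, M_A = 27063/1000 kN·m, R_B = 17077/3000 kN, M_B = -16417/1000 kN·m

Load 1 — point force P=17 kN at a=12/5 m (b=L-a=18/5):
  R_A = Pb²(3a+b)/L³ = 17·(18/5)²·(3·(12/5)+(18/5))/6³ = 1377/125 kN
  M_A = Pab²/L² = 17·(12/5)·(18/5)²/6² = 1836/125 kN·m
  R_B = Pa²(a+3b)/L³ = 17·(12/5)²·((12/5)+3·(18/5))/6³ = 748/125 kN
  M_B = -Pa²b/L² = -17·(12/5)²·(18/5)/6² = -1224/125 kN·m
Load 2 — point force P=9 kN at a=2 m (b=L-a=4):
  R_A = Pb²(3a+b)/L³ = 9·4²·(3·2+4)/6³ = 20/3 kN
  M_A = Pab²/L² = 9·2·4²/6² = 8 kN·m
  R_B = Pa²(a+3b)/L³ = 9·2²·(2+3·4)/6³ = 7/3 kN
  M_B = -Pa²b/L² = -9·2²·4/6² = -4 kN·m
Load 3 — applied couple M₀=14 kN·m at a=9/2 m (b=L-a=3/2):
  R_A = 6M₀ab/L³ = 6·14·(9/2)·(3/2)/6³ = 21/8 kN
  M_A = M₀b(2a-b)/L² = 14·(3/2)·(2·(9/2)-(3/2))/6² = 35/8 kN·m
  R_B = -6M₀ab/L³ = -6·14·(9/2)·(3/2)/6³ = -21/8 kN
  M_B = M₀a(2b-a)/L² = 14·(9/2)·(2·(3/2)-(9/2))/6² = -21/8 kN·m
Superposition: R_A = 60923/3000 kN, M_A = 27063/1000 kN·m, R_B = 17077/3000 kN, M_B = -16417/1000 kN·m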